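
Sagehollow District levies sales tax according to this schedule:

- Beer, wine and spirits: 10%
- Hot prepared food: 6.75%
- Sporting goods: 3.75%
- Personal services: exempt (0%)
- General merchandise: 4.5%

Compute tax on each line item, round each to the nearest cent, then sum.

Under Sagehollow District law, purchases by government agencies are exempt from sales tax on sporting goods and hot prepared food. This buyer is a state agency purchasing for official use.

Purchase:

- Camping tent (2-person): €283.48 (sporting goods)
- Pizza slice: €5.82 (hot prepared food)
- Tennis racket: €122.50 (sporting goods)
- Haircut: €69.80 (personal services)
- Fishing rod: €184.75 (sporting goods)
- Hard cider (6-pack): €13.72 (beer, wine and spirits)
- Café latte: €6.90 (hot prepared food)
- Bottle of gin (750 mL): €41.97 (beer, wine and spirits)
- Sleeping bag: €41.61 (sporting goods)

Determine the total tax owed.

Camping tent (2-person) €283.48: sporting goods, buyer-exempt → 0% → €0.00
Pizza slice €5.82: hot prepared food, buyer-exempt → 0% → €0.00
Tennis racket €122.50: sporting goods, buyer-exempt → 0% → €0.00
Haircut €69.80: personal services → 0% → €0.00
Fishing rod €184.75: sporting goods, buyer-exempt → 0% → €0.00
Hard cider (6-pack) €13.72: beer, wine and spirits → 10% → €1.37
Café latte €6.90: hot prepared food, buyer-exempt → 0% → €0.00
Bottle of gin (750 mL) €41.97: beer, wine and spirits → 10% → €4.20
Sleeping bag €41.61: sporting goods, buyer-exempt → 0% → €0.00
Total tax = €1.37 + €4.20 = €5.57

€5.57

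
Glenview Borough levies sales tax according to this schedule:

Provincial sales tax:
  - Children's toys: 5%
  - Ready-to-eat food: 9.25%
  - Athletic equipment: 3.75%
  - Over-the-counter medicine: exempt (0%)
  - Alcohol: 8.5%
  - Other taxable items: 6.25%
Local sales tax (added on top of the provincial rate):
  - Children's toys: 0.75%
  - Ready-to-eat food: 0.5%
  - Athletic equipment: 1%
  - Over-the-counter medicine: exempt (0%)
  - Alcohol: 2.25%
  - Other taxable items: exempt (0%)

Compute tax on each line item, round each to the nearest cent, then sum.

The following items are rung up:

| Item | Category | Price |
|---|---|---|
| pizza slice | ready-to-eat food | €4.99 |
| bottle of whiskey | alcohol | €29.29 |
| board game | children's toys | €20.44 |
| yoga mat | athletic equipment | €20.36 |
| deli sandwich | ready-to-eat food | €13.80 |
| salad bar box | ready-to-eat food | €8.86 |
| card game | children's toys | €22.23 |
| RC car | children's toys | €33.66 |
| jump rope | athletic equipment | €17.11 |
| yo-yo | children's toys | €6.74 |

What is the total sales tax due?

€12.42

Pizza slice €4.99: ready-to-eat food → 9.25% + 0.5% local = 9.75% → €0.49
Bottle of whiskey €29.29: alcohol → 8.5% + 2.25% local = 10.75% → €3.15
Board game €20.44: children's toys → 5% + 0.75% local = 5.75% → €1.18
Yoga mat €20.36: athletic equipment → 3.75% + 1% local = 4.75% → €0.97
Deli sandwich €13.80: ready-to-eat food → 9.25% + 0.5% local = 9.75% → €1.35
Salad bar box €8.86: ready-to-eat food → 9.25% + 0.5% local = 9.75% → €0.86
Card game €22.23: children's toys → 5% + 0.75% local = 5.75% → €1.28
RC car €33.66: children's toys → 5% + 0.75% local = 5.75% → €1.94
Jump rope €17.11: athletic equipment → 3.75% + 1% local = 4.75% → €0.81
Yo-yo €6.74: children's toys → 5% + 0.75% local = 5.75% → €0.39
Total tax = €0.49 + €3.15 + €1.18 + €0.97 + €1.35 + €0.86 + €1.28 + €1.94 + €0.81 + €0.39 = €12.42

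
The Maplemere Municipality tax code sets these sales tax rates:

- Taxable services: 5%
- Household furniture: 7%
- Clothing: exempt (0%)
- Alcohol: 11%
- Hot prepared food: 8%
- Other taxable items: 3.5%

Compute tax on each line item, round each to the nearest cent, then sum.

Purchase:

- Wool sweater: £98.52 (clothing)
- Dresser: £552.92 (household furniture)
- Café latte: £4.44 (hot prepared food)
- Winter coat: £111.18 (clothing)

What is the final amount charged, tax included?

Wool sweater £98.52: clothing → 0% → £0.00
Dresser £552.92: household furniture → 7% → £38.70
Café latte £4.44: hot prepared food → 8% → £0.36
Winter coat £111.18: clothing → 0% → £0.00
Subtotal = £767.06; tax = £39.06; total due = £806.12

£806.12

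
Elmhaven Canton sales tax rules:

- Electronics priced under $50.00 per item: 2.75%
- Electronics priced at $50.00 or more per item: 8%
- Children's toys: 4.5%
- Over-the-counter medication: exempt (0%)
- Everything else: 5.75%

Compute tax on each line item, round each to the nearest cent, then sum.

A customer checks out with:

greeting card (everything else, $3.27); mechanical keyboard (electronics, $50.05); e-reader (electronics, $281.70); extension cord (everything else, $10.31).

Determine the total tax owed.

Greeting card $3.27: everything else → 5.75% → $0.19
Mechanical keyboard $50.05: electronics, $50.00 or more → 8% → $4.00
E-reader $281.70: electronics, $50.00 or more → 8% → $22.54
Extension cord $10.31: everything else → 5.75% → $0.59
Total tax = $0.19 + $4.00 + $22.54 + $0.59 = $27.32

$27.32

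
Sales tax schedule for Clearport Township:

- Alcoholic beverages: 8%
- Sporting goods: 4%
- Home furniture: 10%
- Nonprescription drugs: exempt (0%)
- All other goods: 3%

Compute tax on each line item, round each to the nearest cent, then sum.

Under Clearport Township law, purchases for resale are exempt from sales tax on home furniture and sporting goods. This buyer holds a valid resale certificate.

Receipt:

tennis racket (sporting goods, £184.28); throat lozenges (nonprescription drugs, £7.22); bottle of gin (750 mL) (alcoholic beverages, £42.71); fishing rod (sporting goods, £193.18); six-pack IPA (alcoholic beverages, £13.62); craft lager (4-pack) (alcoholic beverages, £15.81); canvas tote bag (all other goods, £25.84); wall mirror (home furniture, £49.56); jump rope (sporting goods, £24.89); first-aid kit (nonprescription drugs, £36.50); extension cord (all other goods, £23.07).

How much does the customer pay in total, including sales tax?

£623.92

Tennis racket £184.28: sporting goods, buyer-exempt → 0% → £0.00
Throat lozenges £7.22: nonprescription drugs → 0% → £0.00
Bottle of gin (750 mL) £42.71: alcoholic beverages → 8% → £3.42
Fishing rod £193.18: sporting goods, buyer-exempt → 0% → £0.00
Six-pack IPA £13.62: alcoholic beverages → 8% → £1.09
Craft lager (4-pack) £15.81: alcoholic beverages → 8% → £1.26
Canvas tote bag £25.84: all other goods → 3% → £0.78
Wall mirror £49.56: home furniture, buyer-exempt → 0% → £0.00
Jump rope £24.89: sporting goods, buyer-exempt → 0% → £0.00
First-aid kit £36.50: nonprescription drugs → 0% → £0.00
Extension cord £23.07: all other goods → 3% → £0.69
Subtotal = £616.68; tax = £7.24; total due = £623.92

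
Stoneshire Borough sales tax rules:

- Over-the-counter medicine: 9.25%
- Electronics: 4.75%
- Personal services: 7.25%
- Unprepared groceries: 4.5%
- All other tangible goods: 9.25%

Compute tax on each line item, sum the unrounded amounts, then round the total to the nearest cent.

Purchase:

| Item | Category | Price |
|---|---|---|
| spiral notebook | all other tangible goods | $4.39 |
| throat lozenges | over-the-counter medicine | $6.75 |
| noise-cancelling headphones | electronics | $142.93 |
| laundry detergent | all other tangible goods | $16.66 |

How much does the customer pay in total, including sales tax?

Spiral notebook $4.39: all other tangible goods → 9.25% → $0.406075
Throat lozenges $6.75: over-the-counter medicine → 9.25% → $0.624375
Noise-cancelling headphones $142.93: electronics → 4.75% → $6.789175
Laundry detergent $16.66: all other tangible goods → 9.25% → $1.54105
Subtotal = $170.73; unrounded tax = $9.360675 → $9.36; total due = $180.09

$180.09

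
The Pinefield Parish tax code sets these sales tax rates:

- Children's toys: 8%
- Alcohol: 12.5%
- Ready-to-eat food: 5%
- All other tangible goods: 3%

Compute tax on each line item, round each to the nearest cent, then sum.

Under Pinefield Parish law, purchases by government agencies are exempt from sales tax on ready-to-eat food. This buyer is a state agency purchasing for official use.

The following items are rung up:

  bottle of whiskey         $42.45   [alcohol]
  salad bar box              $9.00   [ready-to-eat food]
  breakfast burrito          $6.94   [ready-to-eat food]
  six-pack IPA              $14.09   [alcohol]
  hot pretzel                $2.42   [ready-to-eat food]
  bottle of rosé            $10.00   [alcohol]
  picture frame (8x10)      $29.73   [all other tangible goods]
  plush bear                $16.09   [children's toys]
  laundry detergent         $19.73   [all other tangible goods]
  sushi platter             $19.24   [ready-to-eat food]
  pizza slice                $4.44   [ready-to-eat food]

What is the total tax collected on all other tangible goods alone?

Picture frame (8x10) $29.73: all other tangible goods → 3% → $0.89
Laundry detergent $19.73: all other tangible goods → 3% → $0.59
Tax on all other tangible goods = $0.89 + $0.59 = $1.48

$1.48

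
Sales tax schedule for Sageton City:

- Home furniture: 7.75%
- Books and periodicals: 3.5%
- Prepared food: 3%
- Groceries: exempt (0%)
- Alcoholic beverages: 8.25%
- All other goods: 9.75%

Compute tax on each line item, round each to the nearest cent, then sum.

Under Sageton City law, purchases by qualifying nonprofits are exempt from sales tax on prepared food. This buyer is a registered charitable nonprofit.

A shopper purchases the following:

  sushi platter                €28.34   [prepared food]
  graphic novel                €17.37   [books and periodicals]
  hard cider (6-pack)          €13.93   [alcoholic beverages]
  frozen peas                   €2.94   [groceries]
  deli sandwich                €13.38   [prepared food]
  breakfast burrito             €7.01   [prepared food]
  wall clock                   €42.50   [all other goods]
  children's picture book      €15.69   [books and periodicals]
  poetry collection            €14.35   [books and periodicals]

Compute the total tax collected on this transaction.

€6.95

Sushi platter €28.34: prepared food, buyer-exempt → 0% → €0.00
Graphic novel €17.37: books and periodicals → 3.5% → €0.61
Hard cider (6-pack) €13.93: alcoholic beverages → 8.25% → €1.15
Frozen peas €2.94: groceries → 0% → €0.00
Deli sandwich €13.38: prepared food, buyer-exempt → 0% → €0.00
Breakfast burrito €7.01: prepared food, buyer-exempt → 0% → €0.00
Wall clock €42.50: all other goods → 9.75% → €4.14
Children's picture book €15.69: books and periodicals → 3.5% → €0.55
Poetry collection €14.35: books and periodicals → 3.5% → €0.50
Total tax = €0.61 + €1.15 + €4.14 + €0.55 + €0.50 = €6.95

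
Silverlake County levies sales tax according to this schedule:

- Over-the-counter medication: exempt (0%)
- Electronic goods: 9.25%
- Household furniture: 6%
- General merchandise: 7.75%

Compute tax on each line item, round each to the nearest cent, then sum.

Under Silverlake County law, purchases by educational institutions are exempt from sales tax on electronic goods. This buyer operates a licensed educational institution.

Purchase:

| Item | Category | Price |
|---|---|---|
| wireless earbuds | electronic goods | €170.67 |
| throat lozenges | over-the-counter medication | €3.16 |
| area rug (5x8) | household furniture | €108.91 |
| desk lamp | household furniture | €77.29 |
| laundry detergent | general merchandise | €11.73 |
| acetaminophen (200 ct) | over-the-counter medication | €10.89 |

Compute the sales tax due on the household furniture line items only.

€11.17

Area rug (5x8) €108.91: household furniture → 6% → €6.53
Desk lamp €77.29: household furniture → 6% → €4.64
Tax on household furniture = €6.53 + €4.64 = €11.17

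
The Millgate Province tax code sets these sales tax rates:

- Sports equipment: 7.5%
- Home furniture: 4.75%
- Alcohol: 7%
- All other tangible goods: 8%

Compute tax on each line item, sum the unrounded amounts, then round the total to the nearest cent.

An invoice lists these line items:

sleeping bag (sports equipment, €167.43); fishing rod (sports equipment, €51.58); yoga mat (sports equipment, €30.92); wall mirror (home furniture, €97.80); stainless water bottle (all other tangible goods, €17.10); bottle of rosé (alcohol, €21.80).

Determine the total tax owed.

€26.28

Sleeping bag €167.43: sports equipment → 7.5% → €12.55725
Fishing rod €51.58: sports equipment → 7.5% → €3.8685
Yoga mat €30.92: sports equipment → 7.5% → €2.319
Wall mirror €97.80: home furniture → 4.75% → €4.6455
Stainless water bottle €17.10: all other tangible goods → 8% → €1.368
Bottle of rosé €21.80: alcohol → 7% → €1.526
Unrounded tax sum = €26.28425 → €26.28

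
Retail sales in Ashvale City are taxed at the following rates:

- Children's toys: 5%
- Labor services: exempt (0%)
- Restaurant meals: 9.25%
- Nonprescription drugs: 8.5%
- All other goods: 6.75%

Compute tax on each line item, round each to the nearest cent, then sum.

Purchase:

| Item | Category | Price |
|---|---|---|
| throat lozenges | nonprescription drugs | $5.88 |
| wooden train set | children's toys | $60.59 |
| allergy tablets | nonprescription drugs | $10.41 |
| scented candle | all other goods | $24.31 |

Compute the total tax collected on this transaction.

Throat lozenges $5.88: nonprescription drugs → 8.5% → $0.50
Wooden train set $60.59: children's toys → 5% → $3.03
Allergy tablets $10.41: nonprescription drugs → 8.5% → $0.88
Scented candle $24.31: all other goods → 6.75% → $1.64
Total tax = $0.50 + $3.03 + $0.88 + $1.64 = $6.05

$6.05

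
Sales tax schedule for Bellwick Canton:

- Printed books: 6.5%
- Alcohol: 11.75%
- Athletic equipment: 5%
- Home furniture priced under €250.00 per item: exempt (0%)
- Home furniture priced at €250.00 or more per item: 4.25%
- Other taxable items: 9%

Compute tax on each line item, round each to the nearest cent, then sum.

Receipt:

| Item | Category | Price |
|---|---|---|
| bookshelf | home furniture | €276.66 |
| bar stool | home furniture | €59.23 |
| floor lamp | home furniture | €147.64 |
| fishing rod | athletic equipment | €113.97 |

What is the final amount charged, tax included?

€614.96

Bookshelf €276.66: home furniture, €250.00 or more → 4.25% → €11.76
Bar stool €59.23: home furniture, under €250.00 → 0% → €0.00
Floor lamp €147.64: home furniture, under €250.00 → 0% → €0.00
Fishing rod €113.97: athletic equipment → 5% → €5.70
Subtotal = €597.50; tax = €17.46; total due = €614.96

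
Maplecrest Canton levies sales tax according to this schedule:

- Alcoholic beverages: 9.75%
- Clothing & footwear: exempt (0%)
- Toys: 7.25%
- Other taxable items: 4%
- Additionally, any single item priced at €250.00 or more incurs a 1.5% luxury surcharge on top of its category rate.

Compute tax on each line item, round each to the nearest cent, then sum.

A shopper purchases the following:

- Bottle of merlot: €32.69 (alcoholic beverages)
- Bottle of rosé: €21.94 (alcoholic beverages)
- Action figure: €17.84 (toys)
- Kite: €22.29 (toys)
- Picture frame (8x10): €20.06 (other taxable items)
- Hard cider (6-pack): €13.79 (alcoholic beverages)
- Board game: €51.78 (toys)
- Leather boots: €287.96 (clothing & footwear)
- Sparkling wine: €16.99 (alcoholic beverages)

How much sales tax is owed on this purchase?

€20.11

Bottle of merlot €32.69: alcoholic beverages → 9.75% → €3.19
Bottle of rosé €21.94: alcoholic beverages → 9.75% → €2.14
Action figure €17.84: toys → 7.25% → €1.29
Kite €22.29: toys → 7.25% → €1.62
Picture frame (8x10) €20.06: other taxable items → 4% → €0.80
Hard cider (6-pack) €13.79: alcoholic beverages → 9.75% → €1.34
Board game €51.78: toys → 7.25% → €3.75
Leather boots €287.96: clothing & footwear → 0% + 1.5% surcharge = 1.5% → €4.32
Sparkling wine €16.99: alcoholic beverages → 9.75% → €1.66
Total tax = €3.19 + €2.14 + €1.29 + €1.62 + €0.80 + €1.34 + €3.75 + €4.32 + €1.66 = €20.11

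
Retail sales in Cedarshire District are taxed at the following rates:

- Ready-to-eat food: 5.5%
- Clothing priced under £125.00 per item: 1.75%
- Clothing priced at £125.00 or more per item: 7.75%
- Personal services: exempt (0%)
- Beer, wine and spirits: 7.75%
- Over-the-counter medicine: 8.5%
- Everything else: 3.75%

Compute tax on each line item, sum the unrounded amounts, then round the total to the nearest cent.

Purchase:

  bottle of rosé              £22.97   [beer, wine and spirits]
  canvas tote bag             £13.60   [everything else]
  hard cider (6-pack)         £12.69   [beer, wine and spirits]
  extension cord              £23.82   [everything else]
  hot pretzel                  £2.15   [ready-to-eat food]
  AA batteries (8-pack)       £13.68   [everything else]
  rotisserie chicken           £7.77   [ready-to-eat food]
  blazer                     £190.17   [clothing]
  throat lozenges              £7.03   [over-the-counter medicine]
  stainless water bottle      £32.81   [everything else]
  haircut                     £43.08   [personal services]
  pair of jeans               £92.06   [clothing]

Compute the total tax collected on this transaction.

£23.40

Bottle of rosé £22.97: beer, wine and spirits → 7.75% → £1.780175
Canvas tote bag £13.60: everything else → 3.75% → £0.51
Hard cider (6-pack) £12.69: beer, wine and spirits → 7.75% → £0.983475
Extension cord £23.82: everything else → 3.75% → £0.89325
Hot pretzel £2.15: ready-to-eat food → 5.5% → £0.11825
AA batteries (8-pack) £13.68: everything else → 3.75% → £0.513
Rotisserie chicken £7.77: ready-to-eat food → 5.5% → £0.42735
Blazer £190.17: clothing, £125.00 or more → 7.75% → £14.738175
Throat lozenges £7.03: over-the-counter medicine → 8.5% → £0.59755
Stainless water bottle £32.81: everything else → 3.75% → £1.230375
Haircut £43.08: personal services → 0% → £0.00
Pair of jeans £92.06: clothing, under £125.00 → 1.75% → £1.61105
Unrounded tax sum = £23.40265 → £23.40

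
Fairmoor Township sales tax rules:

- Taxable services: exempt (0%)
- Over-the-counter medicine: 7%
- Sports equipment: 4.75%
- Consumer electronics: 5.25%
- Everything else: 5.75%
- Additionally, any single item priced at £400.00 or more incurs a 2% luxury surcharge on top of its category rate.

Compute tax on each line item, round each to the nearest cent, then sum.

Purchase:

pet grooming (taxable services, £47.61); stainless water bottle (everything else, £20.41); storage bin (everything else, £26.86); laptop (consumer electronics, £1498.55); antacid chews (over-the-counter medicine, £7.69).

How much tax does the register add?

Pet grooming £47.61: taxable services → 0% → £0.00
Stainless water bottle £20.41: everything else → 5.75% → £1.17
Storage bin £26.86: everything else → 5.75% → £1.54
Laptop £1498.55: consumer electronics → 5.25% + 2% surcharge = 7.25% → £108.64
Antacid chews £7.69: over-the-counter medicine → 7% → £0.54
Total tax = £1.17 + £1.54 + £108.64 + £0.54 = £111.89

£111.89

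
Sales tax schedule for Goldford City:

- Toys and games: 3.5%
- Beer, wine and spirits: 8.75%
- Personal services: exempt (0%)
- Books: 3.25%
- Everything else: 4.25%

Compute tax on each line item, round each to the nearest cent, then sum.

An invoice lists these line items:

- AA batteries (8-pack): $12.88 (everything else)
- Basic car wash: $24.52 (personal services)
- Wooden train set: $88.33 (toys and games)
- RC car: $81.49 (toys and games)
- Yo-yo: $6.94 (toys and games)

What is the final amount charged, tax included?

AA batteries (8-pack) $12.88: everything else → 4.25% → $0.55
Basic car wash $24.52: personal services → 0% → $0.00
Wooden train set $88.33: toys and games → 3.5% → $3.09
RC car $81.49: toys and games → 3.5% → $2.85
Yo-yo $6.94: toys and games → 3.5% → $0.24
Subtotal = $214.16; tax = $6.73; total due = $220.89

$220.89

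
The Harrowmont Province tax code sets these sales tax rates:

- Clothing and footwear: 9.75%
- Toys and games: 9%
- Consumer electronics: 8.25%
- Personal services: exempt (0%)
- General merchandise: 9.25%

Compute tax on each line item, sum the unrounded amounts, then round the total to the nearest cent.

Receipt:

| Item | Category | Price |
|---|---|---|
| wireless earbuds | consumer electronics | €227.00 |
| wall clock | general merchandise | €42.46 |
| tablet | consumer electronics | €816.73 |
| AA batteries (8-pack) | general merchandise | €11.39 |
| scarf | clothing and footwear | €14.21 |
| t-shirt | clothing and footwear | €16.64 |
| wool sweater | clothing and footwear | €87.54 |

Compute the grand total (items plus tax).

Wireless earbuds €227.00: consumer electronics → 8.25% → €18.7275
Wall clock €42.46: general merchandise → 9.25% → €3.92755
Tablet €816.73: consumer electronics → 8.25% → €67.380225
AA batteries (8-pack) €11.39: general merchandise → 9.25% → €1.053575
Scarf €14.21: clothing and footwear → 9.75% → €1.385475
T-shirt €16.64: clothing and footwear → 9.75% → €1.6224
Wool sweater €87.54: clothing and footwear → 9.75% → €8.53515
Subtotal = €1215.97; unrounded tax = €102.631875 → €102.63; total due = €1318.60

€1318.60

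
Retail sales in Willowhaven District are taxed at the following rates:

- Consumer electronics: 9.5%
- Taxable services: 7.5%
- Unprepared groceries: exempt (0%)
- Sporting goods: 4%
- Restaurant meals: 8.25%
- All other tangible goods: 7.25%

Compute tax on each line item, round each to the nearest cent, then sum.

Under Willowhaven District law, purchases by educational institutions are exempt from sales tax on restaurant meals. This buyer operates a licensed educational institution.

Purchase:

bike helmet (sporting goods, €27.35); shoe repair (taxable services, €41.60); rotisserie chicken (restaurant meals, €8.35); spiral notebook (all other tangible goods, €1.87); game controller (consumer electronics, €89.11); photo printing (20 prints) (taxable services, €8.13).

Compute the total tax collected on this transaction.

€13.43

Bike helmet €27.35: sporting goods → 4% → €1.09
Shoe repair €41.60: taxable services → 7.5% → €3.12
Rotisserie chicken €8.35: restaurant meals, buyer-exempt → 0% → €0.00
Spiral notebook €1.87: all other tangible goods → 7.25% → €0.14
Game controller €89.11: consumer electronics → 9.5% → €8.47
Photo printing (20 prints) €8.13: taxable services → 7.5% → €0.61
Total tax = €1.09 + €3.12 + €0.14 + €8.47 + €0.61 = €13.43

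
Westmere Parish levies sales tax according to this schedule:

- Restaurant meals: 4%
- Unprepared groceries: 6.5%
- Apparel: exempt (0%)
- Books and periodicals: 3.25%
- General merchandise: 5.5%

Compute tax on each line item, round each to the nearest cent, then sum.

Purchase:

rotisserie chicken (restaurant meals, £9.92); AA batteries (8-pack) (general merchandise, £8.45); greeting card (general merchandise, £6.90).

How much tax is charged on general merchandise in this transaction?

£0.84

AA batteries (8-pack) £8.45: general merchandise → 5.5% → £0.46
Greeting card £6.90: general merchandise → 5.5% → £0.38
Tax on general merchandise = £0.46 + £0.38 = £0.84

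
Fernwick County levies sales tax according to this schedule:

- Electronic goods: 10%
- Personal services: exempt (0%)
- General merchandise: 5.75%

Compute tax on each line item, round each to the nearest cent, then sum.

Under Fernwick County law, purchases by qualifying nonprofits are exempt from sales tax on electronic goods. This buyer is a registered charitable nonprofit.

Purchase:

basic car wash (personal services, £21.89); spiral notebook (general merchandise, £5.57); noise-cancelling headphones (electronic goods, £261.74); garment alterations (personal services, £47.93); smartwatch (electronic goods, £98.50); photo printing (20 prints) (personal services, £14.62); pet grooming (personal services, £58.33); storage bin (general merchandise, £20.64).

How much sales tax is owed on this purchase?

Basic car wash £21.89: personal services → 0% → £0.00
Spiral notebook £5.57: general merchandise → 5.75% → £0.32
Noise-cancelling headphones £261.74: electronic goods, buyer-exempt → 0% → £0.00
Garment alterations £47.93: personal services → 0% → £0.00
Smartwatch £98.50: electronic goods, buyer-exempt → 0% → £0.00
Photo printing (20 prints) £14.62: personal services → 0% → £0.00
Pet grooming £58.33: personal services → 0% → £0.00
Storage bin £20.64: general merchandise → 5.75% → £1.19
Total tax = £0.32 + £1.19 = £1.51

£1.51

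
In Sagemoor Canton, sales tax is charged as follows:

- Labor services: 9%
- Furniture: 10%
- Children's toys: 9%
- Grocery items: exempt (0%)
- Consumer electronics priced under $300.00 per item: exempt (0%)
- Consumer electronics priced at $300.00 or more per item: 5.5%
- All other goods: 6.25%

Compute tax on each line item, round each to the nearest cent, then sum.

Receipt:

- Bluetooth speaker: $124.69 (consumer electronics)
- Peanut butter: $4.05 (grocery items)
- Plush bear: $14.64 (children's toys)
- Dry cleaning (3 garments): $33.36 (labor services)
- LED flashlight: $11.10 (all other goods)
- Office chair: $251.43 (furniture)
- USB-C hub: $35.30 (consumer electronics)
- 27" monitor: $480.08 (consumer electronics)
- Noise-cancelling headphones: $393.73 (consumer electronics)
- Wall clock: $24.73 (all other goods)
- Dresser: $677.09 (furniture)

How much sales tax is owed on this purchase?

$147.47

Bluetooth speaker $124.69: consumer electronics, under $300.00 → 0% → $0.00
Peanut butter $4.05: grocery items → 0% → $0.00
Plush bear $14.64: children's toys → 9% → $1.32
Dry cleaning (3 garments) $33.36: labor services → 9% → $3.00
LED flashlight $11.10: all other goods → 6.25% → $0.69
Office chair $251.43: furniture → 10% → $25.14
USB-C hub $35.30: consumer electronics, under $300.00 → 0% → $0.00
27" monitor $480.08: consumer electronics, $300.00 or more → 5.5% → $26.40
Noise-cancelling headphones $393.73: consumer electronics, $300.00 or more → 5.5% → $21.66
Wall clock $24.73: all other goods → 6.25% → $1.55
Dresser $677.09: furniture → 10% → $67.71
Total tax = $1.32 + $3.00 + $0.69 + $25.14 + $26.40 + $21.66 + $1.55 + $67.71 = $147.47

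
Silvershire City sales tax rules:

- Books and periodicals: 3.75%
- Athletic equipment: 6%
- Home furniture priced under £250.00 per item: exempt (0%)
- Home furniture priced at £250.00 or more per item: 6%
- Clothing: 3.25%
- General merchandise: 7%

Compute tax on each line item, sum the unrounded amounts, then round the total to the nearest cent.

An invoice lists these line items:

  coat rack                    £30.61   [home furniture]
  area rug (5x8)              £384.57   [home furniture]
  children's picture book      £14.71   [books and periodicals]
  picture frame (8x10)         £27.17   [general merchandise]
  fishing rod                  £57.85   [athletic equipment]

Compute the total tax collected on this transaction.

£29.00

Coat rack £30.61: home furniture, under £250.00 → 0% → £0.00
Area rug (5x8) £384.57: home furniture, £250.00 or more → 6% → £23.0742
Children's picture book £14.71: books and periodicals → 3.75% → £0.551625
Picture frame (8x10) £27.17: general merchandise → 7% → £1.9019
Fishing rod £57.85: athletic equipment → 6% → £3.471
Unrounded tax sum = £28.998725 → £29.00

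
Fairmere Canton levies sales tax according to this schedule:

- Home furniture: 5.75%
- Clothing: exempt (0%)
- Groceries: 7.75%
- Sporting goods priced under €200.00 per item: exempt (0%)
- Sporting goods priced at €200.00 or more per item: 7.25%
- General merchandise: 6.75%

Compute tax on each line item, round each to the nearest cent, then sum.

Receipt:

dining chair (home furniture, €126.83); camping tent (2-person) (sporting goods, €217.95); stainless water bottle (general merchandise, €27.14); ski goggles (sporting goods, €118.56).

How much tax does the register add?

€24.92

Dining chair €126.83: home furniture → 5.75% → €7.29
Camping tent (2-person) €217.95: sporting goods, €200.00 or more → 7.25% → €15.80
Stainless water bottle €27.14: general merchandise → 6.75% → €1.83
Ski goggles €118.56: sporting goods, under €200.00 → 0% → €0.00
Total tax = €7.29 + €15.80 + €1.83 = €24.92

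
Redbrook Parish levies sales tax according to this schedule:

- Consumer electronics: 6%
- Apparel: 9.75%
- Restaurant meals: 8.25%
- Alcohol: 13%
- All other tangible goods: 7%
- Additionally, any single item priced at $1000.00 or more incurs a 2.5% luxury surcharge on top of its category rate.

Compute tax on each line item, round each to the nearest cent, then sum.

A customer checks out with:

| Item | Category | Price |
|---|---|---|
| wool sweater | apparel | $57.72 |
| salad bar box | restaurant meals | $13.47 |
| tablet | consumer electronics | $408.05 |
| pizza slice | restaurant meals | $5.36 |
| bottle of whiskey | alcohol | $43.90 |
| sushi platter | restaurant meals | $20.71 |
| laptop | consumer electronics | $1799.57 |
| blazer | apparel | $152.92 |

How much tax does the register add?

Wool sweater $57.72: apparel → 9.75% → $5.63
Salad bar box $13.47: restaurant meals → 8.25% → $1.11
Tablet $408.05: consumer electronics → 6% → $24.48
Pizza slice $5.36: restaurant meals → 8.25% → $0.44
Bottle of whiskey $43.90: alcohol → 13% → $5.71
Sushi platter $20.71: restaurant meals → 8.25% → $1.71
Laptop $1799.57: consumer electronics → 6% + 2.5% surcharge = 8.5% → $152.96
Blazer $152.92: apparel → 9.75% → $14.91
Total tax = $5.63 + $1.11 + $24.48 + $0.44 + $5.71 + $1.71 + $152.96 + $14.91 = $206.95

$206.95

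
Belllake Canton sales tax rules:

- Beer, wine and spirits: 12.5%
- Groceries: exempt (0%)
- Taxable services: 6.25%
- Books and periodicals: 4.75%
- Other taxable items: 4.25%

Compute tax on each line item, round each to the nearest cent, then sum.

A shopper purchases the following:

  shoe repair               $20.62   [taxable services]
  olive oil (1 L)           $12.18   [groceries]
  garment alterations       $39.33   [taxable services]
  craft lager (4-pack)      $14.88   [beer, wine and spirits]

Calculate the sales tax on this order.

Shoe repair $20.62: taxable services → 6.25% → $1.29
Olive oil (1 L) $12.18: groceries → 0% → $0.00
Garment alterations $39.33: taxable services → 6.25% → $2.46
Craft lager (4-pack) $14.88: beer, wine and spirits → 12.5% → $1.86
Total tax = $1.29 + $2.46 + $1.86 = $5.61

$5.61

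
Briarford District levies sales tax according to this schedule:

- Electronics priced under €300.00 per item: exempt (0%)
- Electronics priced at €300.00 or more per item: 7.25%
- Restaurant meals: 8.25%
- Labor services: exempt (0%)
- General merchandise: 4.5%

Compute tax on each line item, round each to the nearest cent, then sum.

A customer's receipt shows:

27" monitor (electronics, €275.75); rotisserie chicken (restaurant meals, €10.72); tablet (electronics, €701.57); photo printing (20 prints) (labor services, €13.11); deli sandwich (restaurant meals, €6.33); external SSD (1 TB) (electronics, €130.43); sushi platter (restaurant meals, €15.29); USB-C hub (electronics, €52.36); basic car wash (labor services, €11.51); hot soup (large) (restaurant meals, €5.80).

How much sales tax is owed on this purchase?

€54.00

27" monitor €275.75: electronics, under €300.00 → 0% → €0.00
Rotisserie chicken €10.72: restaurant meals → 8.25% → €0.88
Tablet €701.57: electronics, €300.00 or more → 7.25% → €50.86
Photo printing (20 prints) €13.11: labor services → 0% → €0.00
Deli sandwich €6.33: restaurant meals → 8.25% → €0.52
External SSD (1 TB) €130.43: electronics, under €300.00 → 0% → €0.00
Sushi platter €15.29: restaurant meals → 8.25% → €1.26
USB-C hub €52.36: electronics, under €300.00 → 0% → €0.00
Basic car wash €11.51: labor services → 0% → €0.00
Hot soup (large) €5.80: restaurant meals → 8.25% → €0.48
Total tax = €0.88 + €50.86 + €0.52 + €1.26 + €0.48 = €54.00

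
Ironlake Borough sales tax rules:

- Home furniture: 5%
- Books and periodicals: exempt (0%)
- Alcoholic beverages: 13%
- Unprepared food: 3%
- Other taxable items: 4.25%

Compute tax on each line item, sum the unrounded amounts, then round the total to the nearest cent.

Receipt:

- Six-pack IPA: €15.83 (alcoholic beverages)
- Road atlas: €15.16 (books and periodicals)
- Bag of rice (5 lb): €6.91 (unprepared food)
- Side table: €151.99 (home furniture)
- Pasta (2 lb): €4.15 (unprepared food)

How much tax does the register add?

Six-pack IPA €15.83: alcoholic beverages → 13% → €2.0579
Road atlas €15.16: books and periodicals → 0% → €0.00
Bag of rice (5 lb) €6.91: unprepared food → 3% → €0.2073
Side table €151.99: home furniture → 5% → €7.5995
Pasta (2 lb) €4.15: unprepared food → 3% → €0.1245
Unrounded tax sum = €9.9892 → €9.99

€9.99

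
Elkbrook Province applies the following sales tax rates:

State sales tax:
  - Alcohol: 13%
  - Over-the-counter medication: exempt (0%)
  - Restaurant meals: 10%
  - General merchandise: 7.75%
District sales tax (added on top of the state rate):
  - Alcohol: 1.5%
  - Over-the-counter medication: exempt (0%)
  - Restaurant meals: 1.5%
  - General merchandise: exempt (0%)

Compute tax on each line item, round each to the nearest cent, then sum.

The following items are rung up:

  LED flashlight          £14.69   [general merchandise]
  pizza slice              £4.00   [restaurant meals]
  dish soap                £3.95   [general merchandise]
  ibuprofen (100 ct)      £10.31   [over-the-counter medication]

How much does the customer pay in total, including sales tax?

£34.86

LED flashlight £14.69: general merchandise → 7.75% + 0% district = 7.75% → £1.14
Pizza slice £4.00: restaurant meals → 10% + 1.5% district = 11.5% → £0.46
Dish soap £3.95: general merchandise → 7.75% + 0% district = 7.75% → £0.31
Ibuprofen (100 ct) £10.31: over-the-counter medication → 0% + 0% district = 0% → £0.00
Subtotal = £32.95; tax = £1.91; total due = £34.86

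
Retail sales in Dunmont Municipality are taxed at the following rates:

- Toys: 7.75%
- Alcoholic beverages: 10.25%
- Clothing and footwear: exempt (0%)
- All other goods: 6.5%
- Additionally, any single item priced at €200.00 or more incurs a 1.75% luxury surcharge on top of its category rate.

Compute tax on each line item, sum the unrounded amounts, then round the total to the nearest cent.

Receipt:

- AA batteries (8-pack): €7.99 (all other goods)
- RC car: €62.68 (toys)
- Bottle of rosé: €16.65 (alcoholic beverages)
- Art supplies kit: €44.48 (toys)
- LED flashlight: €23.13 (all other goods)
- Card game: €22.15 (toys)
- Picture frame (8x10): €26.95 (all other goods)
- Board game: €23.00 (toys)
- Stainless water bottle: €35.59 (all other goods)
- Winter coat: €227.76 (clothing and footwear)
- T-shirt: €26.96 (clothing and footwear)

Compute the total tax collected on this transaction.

€23.58

AA batteries (8-pack) €7.99: all other goods → 6.5% → €0.51935
RC car €62.68: toys → 7.75% → €4.8577
Bottle of rosé €16.65: alcoholic beverages → 10.25% → €1.706625
Art supplies kit €44.48: toys → 7.75% → €3.4472
LED flashlight €23.13: all other goods → 6.5% → €1.50345
Card game €22.15: toys → 7.75% → €1.716625
Picture frame (8x10) €26.95: all other goods → 6.5% → €1.75175
Board game €23.00: toys → 7.75% → €1.7825
Stainless water bottle €35.59: all other goods → 6.5% → €2.31335
Winter coat €227.76: clothing and footwear → 0% + 1.75% surcharge = 1.75% → €3.9858
T-shirt €26.96: clothing and footwear → 0% → €0.00
Unrounded tax sum = €23.58435 → €23.58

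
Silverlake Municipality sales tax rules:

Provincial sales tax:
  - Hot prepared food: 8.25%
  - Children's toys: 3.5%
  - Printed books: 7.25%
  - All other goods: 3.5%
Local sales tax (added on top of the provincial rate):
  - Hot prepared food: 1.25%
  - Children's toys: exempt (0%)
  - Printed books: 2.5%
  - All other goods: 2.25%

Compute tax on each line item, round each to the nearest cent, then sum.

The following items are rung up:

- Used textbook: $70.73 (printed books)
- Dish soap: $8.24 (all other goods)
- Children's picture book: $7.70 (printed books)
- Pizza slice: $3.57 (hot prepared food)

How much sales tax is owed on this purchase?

$8.46

Used textbook $70.73: printed books → 7.25% + 2.5% local = 9.75% → $6.90
Dish soap $8.24: all other goods → 3.5% + 2.25% local = 5.75% → $0.47
Children's picture book $7.70: printed books → 7.25% + 2.5% local = 9.75% → $0.75
Pizza slice $3.57: hot prepared food → 8.25% + 1.25% local = 9.5% → $0.34
Total tax = $6.90 + $0.47 + $0.75 + $0.34 = $8.46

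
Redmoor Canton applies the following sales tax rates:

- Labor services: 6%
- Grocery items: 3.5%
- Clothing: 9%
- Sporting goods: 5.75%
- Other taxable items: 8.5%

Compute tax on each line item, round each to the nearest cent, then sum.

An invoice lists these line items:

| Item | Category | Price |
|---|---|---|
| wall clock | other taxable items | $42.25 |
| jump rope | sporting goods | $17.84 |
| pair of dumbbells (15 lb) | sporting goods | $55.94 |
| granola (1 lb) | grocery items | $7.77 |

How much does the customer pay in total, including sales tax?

$131.91

Wall clock $42.25: other taxable items → 8.5% → $3.59
Jump rope $17.84: sporting goods → 5.75% → $1.03
Pair of dumbbells (15 lb) $55.94: sporting goods → 5.75% → $3.22
Granola (1 lb) $7.77: grocery items → 3.5% → $0.27
Subtotal = $123.80; tax = $8.11; total due = $131.91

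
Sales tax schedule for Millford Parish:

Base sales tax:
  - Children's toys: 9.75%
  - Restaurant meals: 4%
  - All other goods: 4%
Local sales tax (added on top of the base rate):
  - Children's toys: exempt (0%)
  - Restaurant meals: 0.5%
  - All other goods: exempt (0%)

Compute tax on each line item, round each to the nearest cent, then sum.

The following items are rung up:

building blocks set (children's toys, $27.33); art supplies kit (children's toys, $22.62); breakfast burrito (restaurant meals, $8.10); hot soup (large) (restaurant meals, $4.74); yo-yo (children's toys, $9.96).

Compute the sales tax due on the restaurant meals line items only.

Breakfast burrito $8.10: restaurant meals → 4% + 0.5% local = 4.5% → $0.36
Hot soup (large) $4.74: restaurant meals → 4% + 0.5% local = 4.5% → $0.21
Tax on restaurant meals = $0.36 + $0.21 = $0.57

$0.57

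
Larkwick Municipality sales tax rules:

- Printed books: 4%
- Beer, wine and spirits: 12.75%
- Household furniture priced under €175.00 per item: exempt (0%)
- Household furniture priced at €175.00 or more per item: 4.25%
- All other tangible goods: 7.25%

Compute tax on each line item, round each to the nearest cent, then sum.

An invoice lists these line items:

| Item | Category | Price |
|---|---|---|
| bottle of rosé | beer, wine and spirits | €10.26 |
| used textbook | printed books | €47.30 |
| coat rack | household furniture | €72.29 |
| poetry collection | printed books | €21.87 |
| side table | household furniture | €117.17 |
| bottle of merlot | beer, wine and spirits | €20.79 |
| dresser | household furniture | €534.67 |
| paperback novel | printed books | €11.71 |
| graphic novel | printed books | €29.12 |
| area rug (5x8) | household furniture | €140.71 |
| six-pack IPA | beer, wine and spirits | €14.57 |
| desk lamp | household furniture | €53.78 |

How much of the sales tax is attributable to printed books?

Used textbook €47.30: printed books → 4% → €1.89
Poetry collection €21.87: printed books → 4% → €0.87
Paperback novel €11.71: printed books → 4% → €0.47
Graphic novel €29.12: printed books → 4% → €1.16
Tax on printed books = €1.89 + €0.87 + €0.47 + €1.16 = €4.39

€4.39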